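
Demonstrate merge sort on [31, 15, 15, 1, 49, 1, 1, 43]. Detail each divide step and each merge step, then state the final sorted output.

Merge sort trace:

Split: [31, 15, 15, 1, 49, 1, 1, 43] -> [31, 15, 15, 1] and [49, 1, 1, 43]
  Split: [31, 15, 15, 1] -> [31, 15] and [15, 1]
    Split: [31, 15] -> [31] and [15]
    Merge: [31] + [15] -> [15, 31]
    Split: [15, 1] -> [15] and [1]
    Merge: [15] + [1] -> [1, 15]
  Merge: [15, 31] + [1, 15] -> [1, 15, 15, 31]
  Split: [49, 1, 1, 43] -> [49, 1] and [1, 43]
    Split: [49, 1] -> [49] and [1]
    Merge: [49] + [1] -> [1, 49]
    Split: [1, 43] -> [1] and [43]
    Merge: [1] + [43] -> [1, 43]
  Merge: [1, 49] + [1, 43] -> [1, 1, 43, 49]
Merge: [1, 15, 15, 31] + [1, 1, 43, 49] -> [1, 1, 1, 15, 15, 31, 43, 49]

Final sorted array: [1, 1, 1, 15, 15, 31, 43, 49]

The merge sort proceeds by recursively splitting the array and merging sorted halves.
After all merges, the sorted array is [1, 1, 1, 15, 15, 31, 43, 49].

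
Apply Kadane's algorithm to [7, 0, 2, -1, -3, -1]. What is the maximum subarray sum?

Using Kadane's algorithm on [7, 0, 2, -1, -3, -1]:

Scanning through the array:
Position 1 (value 0): max_ending_here = 7, max_so_far = 7
Position 2 (value 2): max_ending_here = 9, max_so_far = 9
Position 3 (value -1): max_ending_here = 8, max_so_far = 9
Position 4 (value -3): max_ending_here = 5, max_so_far = 9
Position 5 (value -1): max_ending_here = 4, max_so_far = 9

Maximum subarray: [7, 0, 2]
Maximum sum: 9

The maximum subarray is [7, 0, 2] with sum 9. This subarray runs from index 0 to index 2.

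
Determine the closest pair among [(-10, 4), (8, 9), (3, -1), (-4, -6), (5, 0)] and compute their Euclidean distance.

Computing all pairwise distances among 5 points:

d((-10, 4), (8, 9)) = 18.6815
d((-10, 4), (3, -1)) = 13.9284
d((-10, 4), (-4, -6)) = 11.6619
d((-10, 4), (5, 0)) = 15.5242
d((8, 9), (3, -1)) = 11.1803
d((8, 9), (-4, -6)) = 19.2094
d((8, 9), (5, 0)) = 9.4868
d((3, -1), (-4, -6)) = 8.6023
d((3, -1), (5, 0)) = 2.2361 <-- minimum
d((-4, -6), (5, 0)) = 10.8167

Closest pair: (3, -1) and (5, 0) with distance 2.2361

The closest pair is (3, -1) and (5, 0) with Euclidean distance 2.2361. For 5 points, brute-force pairwise comparison is shown above. For large n, the divide-and-conquer algorithm (sort by x, recurse on halves, check the dividing strip) achieves O(n log n).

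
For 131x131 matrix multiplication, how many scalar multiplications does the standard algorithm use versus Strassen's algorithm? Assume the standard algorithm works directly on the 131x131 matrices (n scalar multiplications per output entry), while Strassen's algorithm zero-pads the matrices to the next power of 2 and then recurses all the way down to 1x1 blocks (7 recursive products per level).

Matrix multiplication for 131x131 matrices:

Strassen's algorithm requires power-of-2 dimensions. Pad 131x131 to 256x256 (next power of 2).

Standard algorithm: 131^3 = 2248091 multiplications
Strassen's algorithm: 7^(log2(256)) = 7^8 = 5764801 multiplications
Difference: 2248091 - 5764801 = -3516710 (Strassen uses MORE here due to padding overhead — for small or just-over-power-of-2 n, padding can outweigh the per-level savings)

Standard: 2248091 multiplications (131^3). Strassen: 5764801 multiplications (7^8, after padding to 256x256). Strassen reduces 8 recursive multiplications to 7 at each level.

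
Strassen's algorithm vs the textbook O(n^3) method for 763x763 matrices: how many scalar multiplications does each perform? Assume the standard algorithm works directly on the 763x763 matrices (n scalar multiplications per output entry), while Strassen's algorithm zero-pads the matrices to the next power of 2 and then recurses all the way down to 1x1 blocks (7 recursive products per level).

Matrix multiplication for 763x763 matrices:

Strassen's algorithm requires power-of-2 dimensions. Pad 763x763 to 1024x1024 (next power of 2).

Standard algorithm: 763^3 = 444194947 multiplications
Strassen's algorithm: 7^(log2(1024)) = 7^10 = 282475249 multiplications
Savings: 444194947 - 282475249 = 161719698 multiplications

Standard: 444194947 multiplications (763^3). Strassen: 282475249 multiplications (7^10, after padding to 1024x1024). Strassen reduces 8 recursive multiplications to 7 at each level.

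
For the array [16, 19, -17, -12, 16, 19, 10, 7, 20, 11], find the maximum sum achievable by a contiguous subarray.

Using Kadane's algorithm on [16, 19, -17, -12, 16, 19, 10, 7, 20, 11]:

Scanning through the array:
Position 1 (value 19): max_ending_here = 35, max_so_far = 35
Position 2 (value -17): max_ending_here = 18, max_so_far = 35
Position 3 (value -12): max_ending_here = 6, max_so_far = 35
Position 4 (value 16): max_ending_here = 22, max_so_far = 35
Position 5 (value 19): max_ending_here = 41, max_so_far = 41
Position 6 (value 10): max_ending_here = 51, max_so_far = 51
Position 7 (value 7): max_ending_here = 58, max_so_far = 58
Position 8 (value 20): max_ending_here = 78, max_so_far = 78
Position 9 (value 11): max_ending_here = 89, max_so_far = 89

Maximum subarray: [16, 19, -17, -12, 16, 19, 10, 7, 20, 11]
Maximum sum: 89

The maximum subarray is [16, 19, -17, -12, 16, 19, 10, 7, 20, 11] with sum 89. This subarray runs from index 0 to index 9.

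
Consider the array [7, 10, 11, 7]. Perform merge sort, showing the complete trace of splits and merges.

Merge sort trace:

Split: [7, 10, 11, 7] -> [7, 10] and [11, 7]
  Split: [7, 10] -> [7] and [10]
  Merge: [7] + [10] -> [7, 10]
  Split: [11, 7] -> [11] and [7]
  Merge: [11] + [7] -> [7, 11]
Merge: [7, 10] + [7, 11] -> [7, 7, 10, 11]

Final sorted array: [7, 7, 10, 11]

The merge sort proceeds by recursively splitting the array and merging sorted halves.
After all merges, the sorted array is [7, 7, 10, 11].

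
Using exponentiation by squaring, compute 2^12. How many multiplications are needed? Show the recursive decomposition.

Computing 2^12 by squaring (build up from 2^1; each line after the first costs one multiplication):

2^1 = 2
2^2 = (2^1)^2 = 2^2 = 4
2^3 = 2 * 2^2 = 2 * 4 = 8
2^6 = (2^3)^2 = 8^2 = 64
2^12 = (2^6)^2 = 64^2 = 4096

Result: 4096
Multiplications needed: 4 (4 lines after 2^1)

2^12 = 4096. Using exponentiation by squaring, this requires 4 multiplications. The key idea: if the exponent is even, square the half-power; if odd, multiply by the base once.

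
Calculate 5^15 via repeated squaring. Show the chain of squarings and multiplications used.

Computing 5^15 by squaring (build up from 5^1; each line after the first costs one multiplication):

5^1 = 5
5^2 = (5^1)^2 = 5^2 = 25
5^3 = 5 * 5^2 = 5 * 25 = 125
5^6 = (5^3)^2 = 125^2 = 15625
5^7 = 5 * 5^6 = 5 * 15625 = 78125
5^14 = (5^7)^2 = 78125^2 = 6103515625
5^15 = 5 * 5^14 = 5 * 6103515625 = 30517578125

Result: 30517578125
Multiplications needed: 6 (6 lines after 5^1)

5^15 = 30517578125. Using exponentiation by squaring, this requires 6 multiplications. The key idea: if the exponent is even, square the half-power; if odd, multiply by the base once.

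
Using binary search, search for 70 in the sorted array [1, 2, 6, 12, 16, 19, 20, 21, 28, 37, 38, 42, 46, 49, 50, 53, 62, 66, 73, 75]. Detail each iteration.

Binary search for 70 in [1, 2, 6, 12, 16, 19, 20, 21, 28, 37, 38, 42, 46, 49, 50, 53, 62, 66, 73, 75]:

lo=0, hi=19, mid=9, arr[mid]=37 -> 37 < 70, search right half
lo=10, hi=19, mid=14, arr[mid]=50 -> 50 < 70, search right half
lo=15, hi=19, mid=17, arr[mid]=66 -> 66 < 70, search right half
lo=18, hi=19, mid=18, arr[mid]=73 -> 73 > 70, search left half
lo=18 > hi=17, target 70 not found

Binary search determines that 70 is not in the array after 4 comparisons. The search space was exhausted without finding the target.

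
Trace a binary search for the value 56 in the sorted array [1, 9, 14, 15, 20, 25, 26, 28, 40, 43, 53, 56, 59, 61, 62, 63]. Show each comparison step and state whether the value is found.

Binary search for 56 in [1, 9, 14, 15, 20, 25, 26, 28, 40, 43, 53, 56, 59, 61, 62, 63]:

lo=0, hi=15, mid=7, arr[mid]=28 -> 28 < 56, search right half
lo=8, hi=15, mid=11, arr[mid]=56 -> Found target at index 11!

Binary search finds 56 at index 11 after 2 comparisons. The search repeatedly halves the search space by comparing with the middle element.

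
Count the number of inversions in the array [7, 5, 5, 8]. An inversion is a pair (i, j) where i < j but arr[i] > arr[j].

Finding inversions in [7, 5, 5, 8]:

(0, 1): arr[0]=7 > arr[1]=5
(0, 2): arr[0]=7 > arr[2]=5

Total inversions: 2

The array has 2 inversion(s): (0,1), (0,2). Each pair (i,j) satisfies i < j and arr[i] > arr[j].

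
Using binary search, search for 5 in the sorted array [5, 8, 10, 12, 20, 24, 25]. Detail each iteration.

Binary search for 5 in [5, 8, 10, 12, 20, 24, 25]:

lo=0, hi=6, mid=3, arr[mid]=12 -> 12 > 5, search left half
lo=0, hi=2, mid=1, arr[mid]=8 -> 8 > 5, search left half
lo=0, hi=0, mid=0, arr[mid]=5 -> Found target at index 0!

Binary search finds 5 at index 0 after 3 comparisons. The search repeatedly halves the search space by comparing with the middle element.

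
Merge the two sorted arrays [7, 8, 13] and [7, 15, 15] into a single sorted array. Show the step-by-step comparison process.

Merging process:

Compare 7 vs 7: take 7 from left. Merged: [7]
Compare 8 vs 7: take 7 from right. Merged: [7, 7]
Compare 8 vs 15: take 8 from left. Merged: [7, 7, 8]
Compare 13 vs 15: take 13 from left. Merged: [7, 7, 8, 13]
Append remaining from right: [15, 15]. Merged: [7, 7, 8, 13, 15, 15]

Final merged array: [7, 7, 8, 13, 15, 15]
Total comparisons: 4

The merged array is [7, 7, 8, 13, 15, 15], requiring 4 comparisons. The merge step runs in O(n) time where n is the total number of elements.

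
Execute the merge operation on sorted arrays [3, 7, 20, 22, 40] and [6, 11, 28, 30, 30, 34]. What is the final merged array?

Merging process:

Compare 3 vs 6: take 3 from left. Merged: [3]
Compare 7 vs 6: take 6 from right. Merged: [3, 6]
Compare 7 vs 11: take 7 from left. Merged: [3, 6, 7]
Compare 20 vs 11: take 11 from right. Merged: [3, 6, 7, 11]
Compare 20 vs 28: take 20 from left. Merged: [3, 6, 7, 11, 20]
Compare 22 vs 28: take 22 from left. Merged: [3, 6, 7, 11, 20, 22]
Compare 40 vs 28: take 28 from right. Merged: [3, 6, 7, 11, 20, 22, 28]
Compare 40 vs 30: take 30 from right. Merged: [3, 6, 7, 11, 20, 22, 28, 30]
Compare 40 vs 30: take 30 from right. Merged: [3, 6, 7, 11, 20, 22, 28, 30, 30]
Compare 40 vs 34: take 34 from right. Merged: [3, 6, 7, 11, 20, 22, 28, 30, 30, 34]
Append remaining from left: [40]. Merged: [3, 6, 7, 11, 20, 22, 28, 30, 30, 34, 40]

Final merged array: [3, 6, 7, 11, 20, 22, 28, 30, 30, 34, 40]
Total comparisons: 10

The merged array is [3, 6, 7, 11, 20, 22, 28, 30, 30, 34, 40], requiring 10 comparisons. The merge step runs in O(n) time where n is the total number of elements.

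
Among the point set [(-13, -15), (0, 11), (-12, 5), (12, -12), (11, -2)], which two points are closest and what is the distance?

Computing all pairwise distances among 5 points:

d((-13, -15), (0, 11)) = 29.0689
d((-13, -15), (-12, 5)) = 20.025
d((-13, -15), (12, -12)) = 25.1794
d((-13, -15), (11, -2)) = 27.2947
d((0, 11), (-12, 5)) = 13.4164
d((0, 11), (12, -12)) = 25.9422
d((0, 11), (11, -2)) = 17.0294
d((-12, 5), (12, -12)) = 29.4109
d((-12, 5), (11, -2)) = 24.0416
d((12, -12), (11, -2)) = 10.0499 <-- minimum

Closest pair: (12, -12) and (11, -2) with distance 10.0499

The closest pair is (12, -12) and (11, -2) with Euclidean distance 10.0499. For 5 points, brute-force pairwise comparison is shown above. For large n, the divide-and-conquer algorithm (sort by x, recurse on halves, check the dividing strip) achieves O(n log n).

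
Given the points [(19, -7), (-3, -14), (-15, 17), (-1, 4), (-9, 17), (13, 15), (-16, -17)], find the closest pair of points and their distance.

Computing all pairwise distances among 7 points:

d((19, -7), (-3, -14)) = 23.0868
d((19, -7), (-15, 17)) = 41.6173
d((19, -7), (-1, 4)) = 22.8254
d((19, -7), (-9, 17)) = 36.8782
d((19, -7), (13, 15)) = 22.8035
d((19, -7), (-16, -17)) = 36.4005
d((-3, -14), (-15, 17)) = 33.2415
d((-3, -14), (-1, 4)) = 18.1108
d((-3, -14), (-9, 17)) = 31.5753
d((-3, -14), (13, 15)) = 33.121
d((-3, -14), (-16, -17)) = 13.3417
d((-15, 17), (-1, 4)) = 19.105
d((-15, 17), (-9, 17)) = 6.0 <-- minimum
d((-15, 17), (13, 15)) = 28.0713
d((-15, 17), (-16, -17)) = 34.0147
d((-1, 4), (-9, 17)) = 15.2643
d((-1, 4), (13, 15)) = 17.8045
d((-1, 4), (-16, -17)) = 25.807
d((-9, 17), (13, 15)) = 22.0907
d((-9, 17), (-16, -17)) = 34.7131
d((13, 15), (-16, -17)) = 43.1856

Closest pair: (-15, 17) and (-9, 17) with distance 6.0

The closest pair is (-15, 17) and (-9, 17) with Euclidean distance 6.0. For 7 points, brute-force pairwise comparison is shown above. For large n, the divide-and-conquer algorithm (sort by x, recurse on halves, check the dividing strip) achieves O(n log n).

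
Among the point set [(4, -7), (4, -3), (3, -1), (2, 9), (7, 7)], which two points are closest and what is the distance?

Computing all pairwise distances among 5 points:

d((4, -7), (4, -3)) = 4.0
d((4, -7), (3, -1)) = 6.0828
d((4, -7), (2, 9)) = 16.1245
d((4, -7), (7, 7)) = 14.3178
d((4, -3), (3, -1)) = 2.2361 <-- minimum
d((4, -3), (2, 9)) = 12.1655
d((4, -3), (7, 7)) = 10.4403
d((3, -1), (2, 9)) = 10.0499
d((3, -1), (7, 7)) = 8.9443
d((2, 9), (7, 7)) = 5.3852

Closest pair: (4, -3) and (3, -1) with distance 2.2361

The closest pair is (4, -3) and (3, -1) with Euclidean distance 2.2361. For 5 points, brute-force pairwise comparison is shown above. For large n, the divide-and-conquer algorithm (sort by x, recurse on halves, check the dividing strip) achieves O(n log n).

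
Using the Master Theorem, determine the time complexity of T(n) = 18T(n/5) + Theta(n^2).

Master Theorem for T(n) = 18T(n/5) + O(n^2):

a = 18, b = 5, c = 2
log_b(a) = log_5(18) = 1.7959

Case 3: c = 2 > log_5(18) = 1.7959
T(n) = O(n^2) = O(n^2)

For T(n) = 18T(n/5) + O(n^2): log_5(18) = 1.7959. This is Case 3 of the Master Theorem (c > log_b(a), work dominated by root), giving O(n^2).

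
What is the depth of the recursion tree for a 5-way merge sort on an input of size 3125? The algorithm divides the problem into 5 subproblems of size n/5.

For divide and conquer with division factor 5:

Problem sizes at each level:
Level 0: 3125
Level 1: 625
Level 2: 125
Level 3: 25
Level 4: 5
Level 5: 1

The root is level 0 and the size-1 base case is level 5 (the tree spans levels 0 through 5, i.e. 6 levels counting the root), so the depth is the number of divisions: log_5(3125) = 5

The recursion tree depth is log_5(3125) = 5. At each level, the problem size is divided by 5, so it takes 5 divisions to reduce to a base case of size 1. The algorithm makes 5 recursive calls at each level.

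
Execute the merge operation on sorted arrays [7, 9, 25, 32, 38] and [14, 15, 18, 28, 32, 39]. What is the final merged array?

Merging process:

Compare 7 vs 14: take 7 from left. Merged: [7]
Compare 9 vs 14: take 9 from left. Merged: [7, 9]
Compare 25 vs 14: take 14 from right. Merged: [7, 9, 14]
Compare 25 vs 15: take 15 from right. Merged: [7, 9, 14, 15]
Compare 25 vs 18: take 18 from right. Merged: [7, 9, 14, 15, 18]
Compare 25 vs 28: take 25 from left. Merged: [7, 9, 14, 15, 18, 25]
Compare 32 vs 28: take 28 from right. Merged: [7, 9, 14, 15, 18, 25, 28]
Compare 32 vs 32: take 32 from left. Merged: [7, 9, 14, 15, 18, 25, 28, 32]
Compare 38 vs 32: take 32 from right. Merged: [7, 9, 14, 15, 18, 25, 28, 32, 32]
Compare 38 vs 39: take 38 from left. Merged: [7, 9, 14, 15, 18, 25, 28, 32, 32, 38]
Append remaining from right: [39]. Merged: [7, 9, 14, 15, 18, 25, 28, 32, 32, 38, 39]

Final merged array: [7, 9, 14, 15, 18, 25, 28, 32, 32, 38, 39]
Total comparisons: 10

The merged array is [7, 9, 14, 15, 18, 25, 28, 32, 32, 38, 39], requiring 10 comparisons. The merge step runs in O(n) time where n is the total number of elements.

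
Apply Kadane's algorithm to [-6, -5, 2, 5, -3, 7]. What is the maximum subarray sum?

Using Kadane's algorithm on [-6, -5, 2, 5, -3, 7]:

Scanning through the array:
Position 1 (value -5): max_ending_here = -5, max_so_far = -5
Position 2 (value 2): max_ending_here = 2, max_so_far = 2
Position 3 (value 5): max_ending_here = 7, max_so_far = 7
Position 4 (value -3): max_ending_here = 4, max_so_far = 7
Position 5 (value 7): max_ending_here = 11, max_so_far = 11

Maximum subarray: [2, 5, -3, 7]
Maximum sum: 11

The maximum subarray is [2, 5, -3, 7] with sum 11. This subarray runs from index 2 to index 5.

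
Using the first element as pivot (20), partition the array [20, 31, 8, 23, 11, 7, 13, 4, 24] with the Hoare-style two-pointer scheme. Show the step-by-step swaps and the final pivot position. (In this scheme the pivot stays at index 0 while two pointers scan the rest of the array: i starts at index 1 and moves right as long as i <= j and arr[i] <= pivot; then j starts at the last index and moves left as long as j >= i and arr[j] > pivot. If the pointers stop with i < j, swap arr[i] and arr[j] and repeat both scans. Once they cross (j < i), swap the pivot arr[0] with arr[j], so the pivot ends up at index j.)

Hoare-style two-pointer partition with pivot = 20:

Initial array: [20, 31, 8, 23, 11, 7, 13, 4, 24]

Pointers start at i = 1, j = 8.
i stops at index 1 (arr[1]=31 > 20), j stops at index 7 (arr[7]=4 <= 20): swap arr[1] and arr[7], array becomes [20, 4, 8, 23, 11, 7, 13, 31, 24]
i stops at index 3 (arr[3]=23 > 20), j stops at index 6 (arr[6]=13 <= 20): swap arr[3] and arr[6], array becomes [20, 4, 8, 13, 11, 7, 23, 31, 24]
i ends at 6, j ends at 5: the pointers have crossed (j < i), so scanning stops.

Swap pivot arr[0] with arr[5] to place pivot at position 5: [7, 4, 8, 13, 11, 20, 23, 31, 24]
Pivot position: 5

After partitioning with pivot 20, the array becomes [7, 4, 8, 13, 11, 20, 23, 31, 24]. The pivot is placed at index 5. All elements to the left of the pivot are <= 20, and all elements to the right are > 20.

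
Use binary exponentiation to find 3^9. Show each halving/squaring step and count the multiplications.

Computing 3^9 by squaring (build up from 3^1; each line after the first costs one multiplication):

3^1 = 3
3^2 = (3^1)^2 = 3^2 = 9
3^4 = (3^2)^2 = 9^2 = 81
3^8 = (3^4)^2 = 81^2 = 6561
3^9 = 3 * 3^8 = 3 * 6561 = 19683

Result: 19683
Multiplications needed: 4 (4 lines after 3^1)

3^9 = 19683. Using exponentiation by squaring, this requires 4 multiplications. The key idea: if the exponent is even, square the half-power; if odd, multiply by the base once.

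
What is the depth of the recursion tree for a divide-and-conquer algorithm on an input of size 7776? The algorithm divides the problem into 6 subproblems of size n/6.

For divide and conquer with division factor 6:

Problem sizes at each level:
Level 0: 7776
Level 1: 1296
Level 2: 216
Level 3: 36
Level 4: 6
Level 5: 1

The root is level 0 and the size-1 base case is level 5 (the tree spans levels 0 through 5, i.e. 6 levels counting the root), so the depth is the number of divisions: log_6(7776) = 5

The recursion tree depth is log_6(7776) = 5. At each level, the problem size is divided by 6, so it takes 5 divisions to reduce to a base case of size 1. The algorithm makes 6 recursive calls at each level.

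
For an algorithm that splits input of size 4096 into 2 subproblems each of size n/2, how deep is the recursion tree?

For divide and conquer with division factor 2:

Problem sizes at each level:
Level 0: 4096
Level 1: 2048
Level 2: 1024
Level 3: 512
Level 4: 256
Level 5: 128
Level 6: 64
Level 7: 32
Level 8: 16
Level 9: 8
Level 10: 4
Level 11: 2
Level 12: 1

The root is level 0 and the size-1 base case is level 12 (the tree spans levels 0 through 12, i.e. 13 levels counting the root), so the depth is the number of divisions: log_2(4096) = 12

The recursion tree depth is log_2(4096) = 12. At each level, the problem size is divided by 2, so it takes 12 divisions to reduce to a base case of size 1. The algorithm makes 2 recursive calls at each level.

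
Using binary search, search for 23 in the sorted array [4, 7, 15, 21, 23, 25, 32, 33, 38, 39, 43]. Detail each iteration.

Binary search for 23 in [4, 7, 15, 21, 23, 25, 32, 33, 38, 39, 43]:

lo=0, hi=10, mid=5, arr[mid]=25 -> 25 > 23, search left half
lo=0, hi=4, mid=2, arr[mid]=15 -> 15 < 23, search right half
lo=3, hi=4, mid=3, arr[mid]=21 -> 21 < 23, search right half
lo=4, hi=4, mid=4, arr[mid]=23 -> Found target at index 4!

Binary search finds 23 at index 4 after 4 comparisons. The search repeatedly halves the search space by comparing with the middle element.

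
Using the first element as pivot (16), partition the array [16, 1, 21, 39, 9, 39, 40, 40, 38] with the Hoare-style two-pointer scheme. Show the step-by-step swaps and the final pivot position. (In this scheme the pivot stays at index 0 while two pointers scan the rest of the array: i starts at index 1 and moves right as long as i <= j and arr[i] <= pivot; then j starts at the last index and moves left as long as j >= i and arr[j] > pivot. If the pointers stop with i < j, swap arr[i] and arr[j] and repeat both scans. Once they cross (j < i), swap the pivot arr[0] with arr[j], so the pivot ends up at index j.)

Hoare-style two-pointer partition with pivot = 16:

Initial array: [16, 1, 21, 39, 9, 39, 40, 40, 38]

Pointers start at i = 1, j = 8.
i stops at index 2 (arr[2]=21 > 16), j stops at index 4 (arr[4]=9 <= 16): swap arr[2] and arr[4], array becomes [16, 1, 9, 39, 21, 39, 40, 40, 38]
i ends at 3, j ends at 2: the pointers have crossed (j < i), so scanning stops.

Swap pivot arr[0] with arr[2] to place pivot at position 2: [9, 1, 16, 39, 21, 39, 40, 40, 38]
Pivot position: 2

After partitioning with pivot 16, the array becomes [9, 1, 16, 39, 21, 39, 40, 40, 38]. The pivot is placed at index 2. All elements to the left of the pivot are <= 16, and all elements to the right are > 16.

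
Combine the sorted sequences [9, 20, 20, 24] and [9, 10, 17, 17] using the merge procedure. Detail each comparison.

Merging process:

Compare 9 vs 9: take 9 from left. Merged: [9]
Compare 20 vs 9: take 9 from right. Merged: [9, 9]
Compare 20 vs 10: take 10 from right. Merged: [9, 9, 10]
Compare 20 vs 17: take 17 from right. Merged: [9, 9, 10, 17]
Compare 20 vs 17: take 17 from right. Merged: [9, 9, 10, 17, 17]
Append remaining from left: [20, 20, 24]. Merged: [9, 9, 10, 17, 17, 20, 20, 24]

Final merged array: [9, 9, 10, 17, 17, 20, 20, 24]
Total comparisons: 5

The merged array is [9, 9, 10, 17, 17, 20, 20, 24], requiring 5 comparisons. The merge step runs in O(n) time where n is the total number of elements.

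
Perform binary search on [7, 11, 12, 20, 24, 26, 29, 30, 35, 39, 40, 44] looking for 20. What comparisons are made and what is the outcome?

Binary search for 20 in [7, 11, 12, 20, 24, 26, 29, 30, 35, 39, 40, 44]:

lo=0, hi=11, mid=5, arr[mid]=26 -> 26 > 20, search left half
lo=0, hi=4, mid=2, arr[mid]=12 -> 12 < 20, search right half
lo=3, hi=4, mid=3, arr[mid]=20 -> Found target at index 3!

Binary search finds 20 at index 3 after 3 comparisons. The search repeatedly halves the search space by comparing with the middle element.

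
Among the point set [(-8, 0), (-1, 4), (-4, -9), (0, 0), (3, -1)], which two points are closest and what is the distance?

Computing all pairwise distances among 5 points:

d((-8, 0), (-1, 4)) = 8.0623
d((-8, 0), (-4, -9)) = 9.8489
d((-8, 0), (0, 0)) = 8.0
d((-8, 0), (3, -1)) = 11.0454
d((-1, 4), (-4, -9)) = 13.3417
d((-1, 4), (0, 0)) = 4.1231
d((-1, 4), (3, -1)) = 6.4031
d((-4, -9), (0, 0)) = 9.8489
d((-4, -9), (3, -1)) = 10.6301
d((0, 0), (3, -1)) = 3.1623 <-- minimum

Closest pair: (0, 0) and (3, -1) with distance 3.1623

The closest pair is (0, 0) and (3, -1) with Euclidean distance 3.1623. For 5 points, brute-force pairwise comparison is shown above. For large n, the divide-and-conquer algorithm (sort by x, recurse on halves, check the dividing strip) achieves O(n log n).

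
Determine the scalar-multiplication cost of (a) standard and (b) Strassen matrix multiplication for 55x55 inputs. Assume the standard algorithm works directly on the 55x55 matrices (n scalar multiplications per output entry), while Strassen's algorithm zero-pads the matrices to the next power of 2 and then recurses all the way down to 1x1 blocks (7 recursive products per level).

Matrix multiplication for 55x55 matrices:

Strassen's algorithm requires power-of-2 dimensions. Pad 55x55 to 64x64 (next power of 2).

Standard algorithm: 55^3 = 166375 multiplications
Strassen's algorithm: 7^(log2(64)) = 7^6 = 117649 multiplications
Savings: 166375 - 117649 = 48726 multiplications

Standard: 166375 multiplications (55^3). Strassen: 117649 multiplications (7^6, after padding to 64x64). Strassen reduces 8 recursive multiplications to 7 at each level.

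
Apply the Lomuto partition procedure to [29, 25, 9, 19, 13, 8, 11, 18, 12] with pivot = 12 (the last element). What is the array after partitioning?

Lomuto partition with pivot = 12:

Initial array: [29, 25, 9, 19, 13, 8, 11, 18, 12]

arr[0]=29 > 12: no swap
arr[1]=25 > 12: no swap
arr[2]=9 <= 12: swap with position 0, array becomes [9, 25, 29, 19, 13, 8, 11, 18, 12]
arr[3]=19 > 12: no swap
arr[4]=13 > 12: no swap
arr[5]=8 <= 12: swap with position 1, array becomes [9, 8, 29, 19, 13, 25, 11, 18, 12]
arr[6]=11 <= 12: swap with position 2, array becomes [9, 8, 11, 19, 13, 25, 29, 18, 12]
arr[7]=18 > 12: no swap

Place pivot at position 3: [9, 8, 11, 12, 13, 25, 29, 18, 19]
Pivot position: 3

After partitioning with pivot 12, the array becomes [9, 8, 11, 12, 13, 25, 29, 18, 19]. The pivot is placed at index 3. All elements to the left of the pivot are <= 12, and all elements to the right are > 12.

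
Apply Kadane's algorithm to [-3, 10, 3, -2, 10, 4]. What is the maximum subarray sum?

Using Kadane's algorithm on [-3, 10, 3, -2, 10, 4]:

Scanning through the array:
Position 1 (value 10): max_ending_here = 10, max_so_far = 10
Position 2 (value 3): max_ending_here = 13, max_so_far = 13
Position 3 (value -2): max_ending_here = 11, max_so_far = 13
Position 4 (value 10): max_ending_here = 21, max_so_far = 21
Position 5 (value 4): max_ending_here = 25, max_so_far = 25

Maximum subarray: [10, 3, -2, 10, 4]
Maximum sum: 25

The maximum subarray is [10, 3, -2, 10, 4] with sum 25. This subarray runs from index 1 to index 5.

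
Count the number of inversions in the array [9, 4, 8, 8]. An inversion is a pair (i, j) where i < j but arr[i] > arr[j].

Finding inversions in [9, 4, 8, 8]:

(0, 1): arr[0]=9 > arr[1]=4
(0, 2): arr[0]=9 > arr[2]=8
(0, 3): arr[0]=9 > arr[3]=8

Total inversions: 3

The array has 3 inversion(s): (0,1), (0,2), (0,3). Each pair (i,j) satisfies i < j and arr[i] > arr[j].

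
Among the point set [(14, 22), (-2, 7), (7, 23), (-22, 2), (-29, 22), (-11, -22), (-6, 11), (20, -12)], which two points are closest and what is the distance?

Computing all pairwise distances among 8 points:

d((14, 22), (-2, 7)) = 21.9317
d((14, 22), (7, 23)) = 7.0711
d((14, 22), (-22, 2)) = 41.1825
d((14, 22), (-29, 22)) = 43.0
d((14, 22), (-11, -22)) = 50.6063
d((14, 22), (-6, 11)) = 22.8254
d((14, 22), (20, -12)) = 34.5254
d((-2, 7), (7, 23)) = 18.3576
d((-2, 7), (-22, 2)) = 20.6155
d((-2, 7), (-29, 22)) = 30.8869
d((-2, 7), (-11, -22)) = 30.3645
d((-2, 7), (-6, 11)) = 5.6569 <-- minimum
d((-2, 7), (20, -12)) = 29.0689
d((7, 23), (-22, 2)) = 35.805
d((7, 23), (-29, 22)) = 36.0139
d((7, 23), (-11, -22)) = 48.4665
d((7, 23), (-6, 11)) = 17.6918
d((7, 23), (20, -12)) = 37.3363
d((-22, 2), (-29, 22)) = 21.1896
d((-22, 2), (-11, -22)) = 26.4008
d((-22, 2), (-6, 11)) = 18.3576
d((-22, 2), (20, -12)) = 44.2719
d((-29, 22), (-11, -22)) = 47.5395
d((-29, 22), (-6, 11)) = 25.4951
d((-29, 22), (20, -12)) = 59.6406
d((-11, -22), (-6, 11)) = 33.3766
d((-11, -22), (20, -12)) = 32.573
d((-6, 11), (20, -12)) = 34.7131

Closest pair: (-2, 7) and (-6, 11) with distance 5.6569

The closest pair is (-2, 7) and (-6, 11) with Euclidean distance 5.6569. For 8 points, brute-force pairwise comparison is shown above. For large n, the divide-and-conquer algorithm (sort by x, recurse on halves, check the dividing strip) achieves O(n log n).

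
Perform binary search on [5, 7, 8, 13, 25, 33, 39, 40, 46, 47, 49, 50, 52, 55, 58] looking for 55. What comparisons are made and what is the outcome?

Binary search for 55 in [5, 7, 8, 13, 25, 33, 39, 40, 46, 47, 49, 50, 52, 55, 58]:

lo=0, hi=14, mid=7, arr[mid]=40 -> 40 < 55, search right half
lo=8, hi=14, mid=11, arr[mid]=50 -> 50 < 55, search right half
lo=12, hi=14, mid=13, arr[mid]=55 -> Found target at index 13!

Binary search finds 55 at index 13 after 3 comparisons. The search repeatedly halves the search space by comparing with the middle element.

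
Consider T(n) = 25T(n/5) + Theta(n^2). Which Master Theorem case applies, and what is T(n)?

Master Theorem for T(n) = 25T(n/5) + O(n^2):

a = 25, b = 5, c = 2
log_b(a) = log_5(25) = 2.0000

Case 2: c = 2 = log_5(25) = 2.0000
T(n) = O(n^2 log n) = O(n^2 log n)

For T(n) = 25T(n/5) + O(n^2): log_5(25) = 2.0000. This is Case 2 of the Master Theorem (c = log_b(a), equal work at all levels), giving O(n^2 log n).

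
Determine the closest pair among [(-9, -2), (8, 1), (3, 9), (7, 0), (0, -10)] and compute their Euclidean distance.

Computing all pairwise distances among 5 points:

d((-9, -2), (8, 1)) = 17.2627
d((-9, -2), (3, 9)) = 16.2788
d((-9, -2), (7, 0)) = 16.1245
d((-9, -2), (0, -10)) = 12.0416
d((8, 1), (3, 9)) = 9.434
d((8, 1), (7, 0)) = 1.4142 <-- minimum
d((8, 1), (0, -10)) = 13.6015
d((3, 9), (7, 0)) = 9.8489
d((3, 9), (0, -10)) = 19.2354
d((7, 0), (0, -10)) = 12.2066

Closest pair: (8, 1) and (7, 0) with distance 1.4142

The closest pair is (8, 1) and (7, 0) with Euclidean distance 1.4142. For 5 points, brute-force pairwise comparison is shown above. For large n, the divide-and-conquer algorithm (sort by x, recurse on halves, check the dividing strip) achieves O(n log n).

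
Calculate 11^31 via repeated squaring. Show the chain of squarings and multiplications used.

Computing 11^31 by squaring (build up from 11^1; each line after the first costs one multiplication):

11^1 = 11
11^2 = (11^1)^2 = 11^2 = 121
11^3 = 11 * 11^2 = 11 * 121 = 1331
11^6 = (11^3)^2 = 1331^2 = 1771561
11^7 = 11 * 11^6 = 11 * 1771561 = 19487171
11^14 = (11^7)^2 = 19487171^2 = 379749833583241
11^15 = 11 * 11^14 = 11 * 379749833583241 = 4177248169415651
11^30 = (11^15)^2 = 4177248169415651^2 = 17449402268886407318558803753801
11^31 = 11 * 11^30 = 11 * 17449402268886407318558803753801 = 191943424957750480504146841291811

Result: 191943424957750480504146841291811
Multiplications needed: 8 (8 lines after 11^1)

11^31 = 191943424957750480504146841291811. Using exponentiation by squaring, this requires 8 multiplications. The key idea: if the exponent is even, square the half-power; if odd, multiply by the base once.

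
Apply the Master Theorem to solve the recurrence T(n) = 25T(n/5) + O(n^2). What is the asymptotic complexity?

Master Theorem for T(n) = 25T(n/5) + O(n^2):

a = 25, b = 5, c = 2
log_b(a) = log_5(25) = 2.0000

Case 2: c = 2 = log_5(25) = 2.0000
T(n) = O(n^2 log n) = O(n^2 log n)

For T(n) = 25T(n/5) + O(n^2): log_5(25) = 2.0000. This is Case 2 of the Master Theorem (c = log_b(a), equal work at all levels), giving O(n^2 log n).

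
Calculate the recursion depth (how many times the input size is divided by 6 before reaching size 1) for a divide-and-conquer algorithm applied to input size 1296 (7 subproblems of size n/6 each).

For divide and conquer with division factor 6:

Problem sizes at each level:
Level 0: 1296
Level 1: 216
Level 2: 36
Level 3: 6
Level 4: 1

The root is level 0 and the size-1 base case is level 4 (the tree spans levels 0 through 4, i.e. 5 levels counting the root), so the depth is the number of divisions: log_6(1296) = 4

The recursion tree depth is log_6(1296) = 4. At each level, the problem size is divided by 6, so it takes 4 divisions to reduce to a base case of size 1. The algorithm makes 7 recursive calls at each level.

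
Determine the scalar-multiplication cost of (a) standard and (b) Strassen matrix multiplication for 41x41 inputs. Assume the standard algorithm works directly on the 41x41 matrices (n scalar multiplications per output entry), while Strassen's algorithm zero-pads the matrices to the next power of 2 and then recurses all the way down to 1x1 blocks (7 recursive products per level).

Matrix multiplication for 41x41 matrices:

Strassen's algorithm requires power-of-2 dimensions. Pad 41x41 to 64x64 (next power of 2).

Standard algorithm: 41^3 = 68921 multiplications
Strassen's algorithm: 7^(log2(64)) = 7^6 = 117649 multiplications
Difference: 68921 - 117649 = -48728 (Strassen uses MORE here due to padding overhead — for small or just-over-power-of-2 n, padding can outweigh the per-level savings)

Standard: 68921 multiplications (41^3). Strassen: 117649 multiplications (7^6, after padding to 64x64). Strassen reduces 8 recursive multiplications to 7 at each level.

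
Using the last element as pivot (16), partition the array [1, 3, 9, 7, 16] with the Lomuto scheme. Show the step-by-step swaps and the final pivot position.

Lomuto partition with pivot = 16:

Initial array: [1, 3, 9, 7, 16]

arr[0]=1 <= 16: swap with position 0, array becomes [1, 3, 9, 7, 16]
arr[1]=3 <= 16: swap with position 1, array becomes [1, 3, 9, 7, 16]
arr[2]=9 <= 16: swap with position 2, array becomes [1, 3, 9, 7, 16]
arr[3]=7 <= 16: swap with position 3, array becomes [1, 3, 9, 7, 16]

Place pivot at position 4: [1, 3, 9, 7, 16]
Pivot position: 4

After partitioning with pivot 16, the array becomes [1, 3, 9, 7, 16]. The pivot is placed at index 4. All elements to the left of the pivot are <= 16, and all elements to the right are > 16.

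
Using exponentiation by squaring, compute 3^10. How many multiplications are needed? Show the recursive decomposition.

Computing 3^10 by squaring (build up from 3^1; each line after the first costs one multiplication):

3^1 = 3
3^2 = (3^1)^2 = 3^2 = 9
3^4 = (3^2)^2 = 9^2 = 81
3^5 = 3 * 3^4 = 3 * 81 = 243
3^10 = (3^5)^2 = 243^2 = 59049

Result: 59049
Multiplications needed: 4 (4 lines after 3^1)

3^10 = 59049. Using exponentiation by squaring, this requires 4 multiplications. The key idea: if the exponent is even, square the half-power; if odd, multiply by the base once.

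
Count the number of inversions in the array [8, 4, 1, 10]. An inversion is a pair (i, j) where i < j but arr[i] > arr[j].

Finding inversions in [8, 4, 1, 10]:

(0, 1): arr[0]=8 > arr[1]=4
(0, 2): arr[0]=8 > arr[2]=1
(1, 2): arr[1]=4 > arr[2]=1

Total inversions: 3

The array has 3 inversion(s): (0,1), (0,2), (1,2). Each pair (i,j) satisfies i < j and arr[i] > arr[j].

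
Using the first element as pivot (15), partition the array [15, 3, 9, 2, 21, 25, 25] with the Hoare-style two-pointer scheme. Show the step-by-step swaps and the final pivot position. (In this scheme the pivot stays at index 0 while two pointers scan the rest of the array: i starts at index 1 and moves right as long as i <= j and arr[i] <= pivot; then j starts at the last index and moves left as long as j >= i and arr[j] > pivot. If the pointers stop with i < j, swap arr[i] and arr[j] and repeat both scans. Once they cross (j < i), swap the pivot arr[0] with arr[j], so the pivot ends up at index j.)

Hoare-style two-pointer partition with pivot = 15:

Initial array: [15, 3, 9, 2, 21, 25, 25]

Pointers start at i = 1, j = 6.
i ends at 4, j ends at 3: the pointers have crossed (j < i), so scanning stops.

Swap pivot arr[0] with arr[3] to place pivot at position 3: [2, 3, 9, 15, 21, 25, 25]
Pivot position: 3

After partitioning with pivot 15, the array becomes [2, 3, 9, 15, 21, 25, 25]. The pivot is placed at index 3. All elements to the left of the pivot are <= 15, and all elements to the right are > 15.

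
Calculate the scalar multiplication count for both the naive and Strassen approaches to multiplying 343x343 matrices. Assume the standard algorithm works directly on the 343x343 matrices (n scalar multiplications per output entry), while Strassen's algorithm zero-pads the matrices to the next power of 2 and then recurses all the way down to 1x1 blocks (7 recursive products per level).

Matrix multiplication for 343x343 matrices:

Strassen's algorithm requires power-of-2 dimensions. Pad 343x343 to 512x512 (next power of 2).

Standard algorithm: 343^3 = 40353607 multiplications
Strassen's algorithm: 7^(log2(512)) = 7^9 = 40353607 multiplications
Savings: 40353607 - 40353607 = 0 multiplications

Standard: 40353607 multiplications (343^3). Strassen: 40353607 multiplications (7^9, after padding to 512x512). Strassen reduces 8 recursive multiplications to 7 at each level.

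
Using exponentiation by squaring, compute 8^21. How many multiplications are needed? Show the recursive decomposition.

Computing 8^21 by squaring (build up from 8^1; each line after the first costs one multiplication):

8^1 = 8
8^2 = (8^1)^2 = 8^2 = 64
8^4 = (8^2)^2 = 64^2 = 4096
8^5 = 8 * 8^4 = 8 * 4096 = 32768
8^10 = (8^5)^2 = 32768^2 = 1073741824
8^20 = (8^10)^2 = 1073741824^2 = 1152921504606846976
8^21 = 8 * 8^20 = 8 * 1152921504606846976 = 9223372036854775808

Result: 9223372036854775808
Multiplications needed: 6 (6 lines after 8^1)

8^21 = 9223372036854775808. Using exponentiation by squaring, this requires 6 multiplications. The key idea: if the exponent is even, square the half-power; if odd, multiply by the base once.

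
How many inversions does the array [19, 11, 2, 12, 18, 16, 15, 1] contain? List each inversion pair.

Finding inversions in [19, 11, 2, 12, 18, 16, 15, 1]:

(0, 1): arr[0]=19 > arr[1]=11
(0, 2): arr[0]=19 > arr[2]=2
(0, 3): arr[0]=19 > arr[3]=12
(0, 4): arr[0]=19 > arr[4]=18
(0, 5): arr[0]=19 > arr[5]=16
(0, 6): arr[0]=19 > arr[6]=15
(0, 7): arr[0]=19 > arr[7]=1
(1, 2): arr[1]=11 > arr[2]=2
(1, 7): arr[1]=11 > arr[7]=1
(2, 7): arr[2]=2 > arr[7]=1
(3, 7): arr[3]=12 > arr[7]=1
(4, 5): arr[4]=18 > arr[5]=16
(4, 6): arr[4]=18 > arr[6]=15
(4, 7): arr[4]=18 > arr[7]=1
(5, 6): arr[5]=16 > arr[6]=15
(5, 7): arr[5]=16 > arr[7]=1
(6, 7): arr[6]=15 > arr[7]=1

Total inversions: 17

The array has 17 inversion(s): (0,1), (0,2), (0,3), (0,4), (0,5), (0,6), (0,7), (1,2), (1,7), (2,7), (3,7), (4,5), (4,6), (4,7), (5,6), (5,7), (6,7). Each pair (i,j) satisfies i < j and arr[i] > arr[j].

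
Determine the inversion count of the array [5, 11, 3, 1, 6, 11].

Finding inversions in [5, 11, 3, 1, 6, 11]:

(0, 2): arr[0]=5 > arr[2]=3
(0, 3): arr[0]=5 > arr[3]=1
(1, 2): arr[1]=11 > arr[2]=3
(1, 3): arr[1]=11 > arr[3]=1
(1, 4): arr[1]=11 > arr[4]=6
(2, 3): arr[2]=3 > arr[3]=1

Total inversions: 6

The array has 6 inversion(s): (0,2), (0,3), (1,2), (1,3), (1,4), (2,3). Each pair (i,j) satisfies i < j and arr[i] > arr[j].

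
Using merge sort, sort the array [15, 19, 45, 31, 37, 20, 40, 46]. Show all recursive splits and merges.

Merge sort trace:

Split: [15, 19, 45, 31, 37, 20, 40, 46] -> [15, 19, 45, 31] and [37, 20, 40, 46]
  Split: [15, 19, 45, 31] -> [15, 19] and [45, 31]
    Split: [15, 19] -> [15] and [19]
    Merge: [15] + [19] -> [15, 19]
    Split: [45, 31] -> [45] and [31]
    Merge: [45] + [31] -> [31, 45]
  Merge: [15, 19] + [31, 45] -> [15, 19, 31, 45]
  Split: [37, 20, 40, 46] -> [37, 20] and [40, 46]
    Split: [37, 20] -> [37] and [20]
    Merge: [37] + [20] -> [20, 37]
    Split: [40, 46] -> [40] and [46]
    Merge: [40] + [46] -> [40, 46]
  Merge: [20, 37] + [40, 46] -> [20, 37, 40, 46]
Merge: [15, 19, 31, 45] + [20, 37, 40, 46] -> [15, 19, 20, 31, 37, 40, 45, 46]

Final sorted array: [15, 19, 20, 31, 37, 40, 45, 46]

The merge sort proceeds by recursively splitting the array and merging sorted halves.
After all merges, the sorted array is [15, 19, 20, 31, 37, 40, 45, 46].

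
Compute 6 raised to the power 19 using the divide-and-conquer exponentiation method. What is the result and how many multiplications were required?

Computing 6^19 by squaring (build up from 6^1; each line after the first costs one multiplication):

6^1 = 6
6^2 = (6^1)^2 = 6^2 = 36
6^4 = (6^2)^2 = 36^2 = 1296
6^8 = (6^4)^2 = 1296^2 = 1679616
6^9 = 6 * 6^8 = 6 * 1679616 = 10077696
6^18 = (6^9)^2 = 10077696^2 = 101559956668416
6^19 = 6 * 6^18 = 6 * 101559956668416 = 609359740010496

Result: 609359740010496
Multiplications needed: 6 (6 lines after 6^1)

6^19 = 609359740010496. Using exponentiation by squaring, this requires 6 multiplications. The key idea: if the exponent is even, square the half-power; if odd, multiply by the base once.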